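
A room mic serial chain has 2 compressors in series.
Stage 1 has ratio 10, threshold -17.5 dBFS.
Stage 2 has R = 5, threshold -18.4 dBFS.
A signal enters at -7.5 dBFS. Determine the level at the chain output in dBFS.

Stage 1: overshoot 10 dB → 10/10 = 1 dB → -16.5 dBFS.
Stage 2: overshoot 1.9 dB → 1.9/5 = 0.38 dB → -18.02 dBFS.

-18.02 dBFS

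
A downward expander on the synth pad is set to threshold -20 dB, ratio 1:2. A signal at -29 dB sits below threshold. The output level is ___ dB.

-38 dB

Undershoot = (-20) − (-29) = 9 dB.
At 1:2, that expands to 18 dB under threshold.
Output = -20 − 18 = -38 dB.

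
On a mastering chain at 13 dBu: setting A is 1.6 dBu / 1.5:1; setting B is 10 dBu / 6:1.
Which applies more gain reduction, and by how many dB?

A: GR = 11.4 − 11.4/1.5 = 3.8 dB.
B: GR = 3 − 3/6 = 2.5 dB.
A reduces 1.3 dB more.

A, by 1.3 dB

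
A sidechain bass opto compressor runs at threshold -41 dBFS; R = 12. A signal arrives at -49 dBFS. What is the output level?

-49 dBFS

-49 dBFS is 8 dB below the -41 dBFS threshold, so no gain reduction is applied.
Output = input = -49 dBFS.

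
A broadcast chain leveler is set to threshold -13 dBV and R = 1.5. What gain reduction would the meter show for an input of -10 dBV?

The signal is 3 dB above threshold.
At 1.5:1, output sits 3/1.5 = 2 dB above threshold.
So the signal is attenuated by 3 − 2 = 1 dB.

1 dB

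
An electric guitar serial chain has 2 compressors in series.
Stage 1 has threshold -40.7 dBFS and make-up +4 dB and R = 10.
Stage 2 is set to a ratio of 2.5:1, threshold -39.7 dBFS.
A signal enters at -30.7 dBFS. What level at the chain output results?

Stage 1: -30.7 dBFS is 10 dB over -40.7 dBFS; at 10:1 that becomes 1 dB over, giving -39.7 dBFS; +4 dB make-up → -35.7 dBFS.
Stage 2: 4 dB above -39.7 dBFS, reduced 2.5:1 to 1.6 dB above → -38.1 dBFS.

-38.1 dBFS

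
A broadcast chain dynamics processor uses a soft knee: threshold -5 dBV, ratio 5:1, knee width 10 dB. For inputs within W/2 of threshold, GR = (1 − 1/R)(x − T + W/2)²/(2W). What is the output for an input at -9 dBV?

x − T + W/2 = -9 − (-5) + 5 = 1.
GR = (1 − 1/5) × 1² / 20 = 0.8 × 1 / 20 = 0.04 dB.
Output = -9 − 0.04 = -9.04 dBV.

-9.04 dBV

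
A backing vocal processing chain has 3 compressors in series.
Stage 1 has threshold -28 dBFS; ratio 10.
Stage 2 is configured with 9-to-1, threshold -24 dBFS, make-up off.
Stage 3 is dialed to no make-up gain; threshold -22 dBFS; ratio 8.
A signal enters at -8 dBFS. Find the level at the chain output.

Stage 1: 20 dB above -28 dBFS, reduced 10:1 to 2 dB above → -26 dBFS.
Stage 2: below threshold (-26 ≤ -24); passes unchanged; output -26 dBFS.
Stage 3: below threshold (-26 ≤ -22); passes unchanged; output -26 dBFS.

-26 dBFS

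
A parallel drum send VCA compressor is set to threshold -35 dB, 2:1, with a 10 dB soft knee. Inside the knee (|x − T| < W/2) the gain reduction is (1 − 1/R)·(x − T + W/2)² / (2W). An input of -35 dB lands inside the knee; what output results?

x − T + W/2 = -35 − (-35) + 5 = 5.
GR = (1 − 1/2) × 5² / 20 = 0.5 × 25 / 20 = 0.625 dB.
Output = -35 − 0.625 = -35.625 dB.

-35.625 dB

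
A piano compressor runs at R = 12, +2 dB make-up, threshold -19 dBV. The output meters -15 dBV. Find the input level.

5 dBV

Before make-up, the level was -15 − 2 = -17 dBV.
The compressed level sits -17 − (-19) = 2 dB over threshold.
Undo the ratio: input overshoot = 2 × 12 = 24 dB, giving input = 5 dBV.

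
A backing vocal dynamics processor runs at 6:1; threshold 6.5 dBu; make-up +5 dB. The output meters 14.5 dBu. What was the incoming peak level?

Remove make-up: 14.5 − 5 = 9.5 dBu.
The compressed level sits 9.5 − 6.5 = 3 dB over threshold.
Before 6:1 compression the overshoot was 3 × 6 = 18 dB, so input = 6.5 + 18 = 24.5 dBu.

24.5 dBu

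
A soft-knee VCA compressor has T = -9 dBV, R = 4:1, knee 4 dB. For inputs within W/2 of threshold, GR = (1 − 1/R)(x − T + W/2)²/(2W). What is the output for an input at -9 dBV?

x − T + W/2 = -9 − (-9) + 2 = 2.
GR = (1 − 1/4) × 2² / 8 = 0.75 × 4 / 8 = 0.375 dB.
Output = -9 − 0.375 = -9.375 dBV.

-9.375 dBV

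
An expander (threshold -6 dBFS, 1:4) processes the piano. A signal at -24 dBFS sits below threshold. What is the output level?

Undershoot = (-6) − (-24) = 18 dB.
At 1:4, that expands to 72 dB under threshold.
Output = -6 − 72 = -78 dBFS.

-78 dBFS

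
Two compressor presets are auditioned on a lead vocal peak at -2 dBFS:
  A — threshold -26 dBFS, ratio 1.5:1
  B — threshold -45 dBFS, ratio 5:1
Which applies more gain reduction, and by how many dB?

A: 24 dB over, compressed to 16 dB over, so 8 dB of GR.
B: 43 dB over, compressed to 8.6 dB over, so 34.4 dB of GR.
B applies 26.4 dB more gain reduction.

B, by 26.4 dB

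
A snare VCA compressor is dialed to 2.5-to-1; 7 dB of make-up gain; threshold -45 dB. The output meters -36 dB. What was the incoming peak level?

Stripping the +7 dB make-up gives -43 dB at the gain stage.
The compressed level sits -43 − (-45) = 2 dB over threshold.
Input overshoot = R × output overshoot = 5 dB → input = -45 + 5 = -40 dB.

-40 dB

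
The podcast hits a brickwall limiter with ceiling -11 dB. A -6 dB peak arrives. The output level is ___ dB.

-11 dB

At ∞:1, everything above -11 dB is held at the ceiling.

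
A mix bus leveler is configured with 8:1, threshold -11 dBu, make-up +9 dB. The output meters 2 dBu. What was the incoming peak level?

Remove make-up: 2 − 9 = -7 dBu.
The compressed level sits -7 − (-11) = 4 dB over threshold.
Before 8:1 compression the overshoot was 4 × 8 = 32 dB, so input = -11 + 32 = 21 dBu.

21 dBu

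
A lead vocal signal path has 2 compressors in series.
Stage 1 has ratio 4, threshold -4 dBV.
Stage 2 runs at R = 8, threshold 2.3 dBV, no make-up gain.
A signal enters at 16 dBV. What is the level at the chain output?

1 dBV

Stage 1: 16 dBV is 20 dB over -4 dBV; at 4:1 that becomes 5 dB over, giving 1 dBV.
Stage 2: 1 dBV is at or below the 2.3 dBV threshold — no compression; output 1 dBV.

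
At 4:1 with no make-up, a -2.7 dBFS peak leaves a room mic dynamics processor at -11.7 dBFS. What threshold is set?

Let T be the threshold. Output overshoot = (input overshoot)/R, so -11.7 − T = (-2.7 − T)/4.
4·(-11.7 − T) = -2.7 − T → 3·T = -46.8 − (-2.7) = -44.1.
T = -44.1/3 = -14.7 dBFS.

-14.7 dBFS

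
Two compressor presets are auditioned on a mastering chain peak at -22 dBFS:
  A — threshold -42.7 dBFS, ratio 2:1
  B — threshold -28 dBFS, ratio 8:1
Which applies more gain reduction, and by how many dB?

A: overshoot 20.7 dB → output overshoot 10.35 dB → GR 10.35 dB.
B: overshoot 6 dB → output overshoot 0.75 dB → GR 5.25 dB.
Difference: 5.1 dB in favour of A.

A, by 5.1 dB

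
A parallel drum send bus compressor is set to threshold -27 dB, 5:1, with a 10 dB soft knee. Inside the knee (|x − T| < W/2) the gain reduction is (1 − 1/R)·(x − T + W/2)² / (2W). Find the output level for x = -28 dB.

-28.64 dB

x − T + W/2 = -28 − (-27) + 5 = 4.
GR = (1 − 1/5) × 4² / 20 = 0.8 × 16 / 20 = 0.64 dB.
Output = -28 − 0.64 = -28.64 dB.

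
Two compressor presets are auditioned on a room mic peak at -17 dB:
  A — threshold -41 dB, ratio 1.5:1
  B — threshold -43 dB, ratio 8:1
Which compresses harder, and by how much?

B, by 14.75 dB

A: GR = 24 − 24/1.5 = 8 dB.
B: GR = 26 − 26/8 = 22.75 dB.
B reduces 14.75 dB more.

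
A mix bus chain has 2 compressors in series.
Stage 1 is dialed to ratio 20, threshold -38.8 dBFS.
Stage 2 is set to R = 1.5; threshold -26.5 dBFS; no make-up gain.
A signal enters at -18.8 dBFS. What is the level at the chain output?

Stage 1: -18.8 dBFS is 20 dB over -38.8 dBFS; at 20:1 that becomes 1 dB over, giving -37.8 dBFS.
Stage 2: -37.8 dBFS is at or below the -26.5 dBFS threshold — no compression; output -37.8 dBFS.

-37.8 dBFS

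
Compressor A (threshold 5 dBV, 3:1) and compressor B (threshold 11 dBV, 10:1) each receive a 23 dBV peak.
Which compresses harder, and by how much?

A, by 1.2 dB

A: GR = 18 − 18/3 = 12 dB.
B: GR = 12 − 12/10 = 10.8 dB.
A reduces 1.2 dB more.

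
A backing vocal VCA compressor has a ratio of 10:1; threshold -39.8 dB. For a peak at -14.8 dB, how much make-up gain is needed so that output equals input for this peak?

22.5 dB

Without make-up, output = threshold + overshoot/10 = -39.8 + 2.5 = -37.3 dB.
Gap to target: 22.5 dB.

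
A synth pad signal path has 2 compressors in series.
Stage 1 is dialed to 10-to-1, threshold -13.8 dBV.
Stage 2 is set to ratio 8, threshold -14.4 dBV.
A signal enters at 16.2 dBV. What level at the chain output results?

Stage 1: 30 dB above -13.8 dBV, reduced 10:1 to 3 dB above → -10.8 dBV.
Stage 2: overshoot 3.6 dB → 3.6/8 = 0.45 dB → -13.95 dBV.

-13.95 dBV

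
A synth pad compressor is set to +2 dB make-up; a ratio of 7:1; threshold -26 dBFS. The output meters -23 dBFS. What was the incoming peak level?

Remove make-up: -23 − 2 = -25 dBFS.
Post-compression overshoot = -25 − (-26) = 1 dB.
Before 7:1 compression the overshoot was 1 × 7 = 7 dB, so input = -26 + 7 = -19 dBFS.

-19 dBFS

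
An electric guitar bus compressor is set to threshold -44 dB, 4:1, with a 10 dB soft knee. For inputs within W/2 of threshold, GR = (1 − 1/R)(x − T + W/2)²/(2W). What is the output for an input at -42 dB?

x − T + W/2 = -42 − (-44) + 5 = 7.
GR = (1 − 1/4) × 7² / 20 = 0.75 × 49 / 20 = 1.8375 dB.
Output = -42 − 1.8375 = -43.8375 dB.

-43.8375 dB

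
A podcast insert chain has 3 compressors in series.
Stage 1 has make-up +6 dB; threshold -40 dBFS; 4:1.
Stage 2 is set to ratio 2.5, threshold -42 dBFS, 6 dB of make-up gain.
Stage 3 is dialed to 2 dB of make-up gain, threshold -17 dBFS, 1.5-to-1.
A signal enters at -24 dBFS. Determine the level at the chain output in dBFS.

Stage 1: -24 dBFS is 16 dB over -40 dBFS; at 4:1 that becomes 4 dB over, giving -36 dBFS; +6 dB make-up → -30 dBFS.
Stage 2: overshoot 12 dB → 12/2.5 = 4.8 dB → -37.2 dBFS; +6 dB make-up → -31.2 dBFS.
Stage 3: -31.2 dBFS ≤ -17 dBFS, so stage 3 doesn't engage; make-up brings it to -29.2 dBFS.

-29.2 dBFS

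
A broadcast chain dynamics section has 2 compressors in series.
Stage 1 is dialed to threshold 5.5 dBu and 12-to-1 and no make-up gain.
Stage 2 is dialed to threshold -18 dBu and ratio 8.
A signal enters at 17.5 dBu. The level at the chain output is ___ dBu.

-14.9375 dBu

Stage 1: overshoot 12 dB → 12/12 = 1 dB → 6.5 dBu.
Stage 2: 24.5 dB above -18 dBu, reduced 8:1 to 3.0625 dB above → -14.9375 dBu.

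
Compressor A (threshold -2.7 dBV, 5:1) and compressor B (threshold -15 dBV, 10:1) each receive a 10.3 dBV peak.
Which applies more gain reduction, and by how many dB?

A: overshoot 13 dB → output overshoot 2.6 dB → GR 10.4 dB.
B: overshoot 25.3 dB → output overshoot 2.53 dB → GR 22.77 dB.
B applies 12.37 dB more gain reduction.

B, by 12.37 dB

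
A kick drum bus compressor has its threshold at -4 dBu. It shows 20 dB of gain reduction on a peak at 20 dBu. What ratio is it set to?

6:1

Input overshoot = 20 − (-4) = 24 dB.
Output overshoot = 24 − 20 = 4 dB.
Ratio = input overshoot / output overshoot = 24 / 4 = 6.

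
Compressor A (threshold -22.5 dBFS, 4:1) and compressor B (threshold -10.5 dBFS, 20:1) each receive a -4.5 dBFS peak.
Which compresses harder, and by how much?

A, by 7.8 dB

A: GR = 18 − 18/4 = 13.5 dB.
B: GR = 6 − 6/20 = 5.7 dB.
A applies 7.8 dB more gain reduction.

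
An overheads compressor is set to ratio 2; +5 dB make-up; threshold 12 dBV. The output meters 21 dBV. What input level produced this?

Before make-up, the level was 21 − 5 = 16 dBV.
Post-compression overshoot = 16 − 12 = 4 dB.
Input overshoot = R × output overshoot = 8 dB → input = 12 + 8 = 20 dBV.

20 dBV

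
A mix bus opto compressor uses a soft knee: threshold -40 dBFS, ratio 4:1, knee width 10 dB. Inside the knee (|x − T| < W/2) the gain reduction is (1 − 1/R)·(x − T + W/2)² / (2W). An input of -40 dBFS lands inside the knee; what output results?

x − T + W/2 = -40 − (-40) + 5 = 5.
GR = (1 − 1/4) × 5² / 20 = 0.75 × 25 / 20 = 0.9375 dB.
Output = -40 − 0.9375 = -40.9375 dBFS.

-40.9375 dBFS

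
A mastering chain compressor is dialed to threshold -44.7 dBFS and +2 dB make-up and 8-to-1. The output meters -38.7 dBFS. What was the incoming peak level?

Remove make-up: -38.7 − 2 = -40.7 dBFS.
That's 4 dB above the -44.7 dBFS threshold.
Input overshoot = R × output overshoot = 32 dB → input = -44.7 + 32 = -12.7 dBFS.

-12.7 dBFS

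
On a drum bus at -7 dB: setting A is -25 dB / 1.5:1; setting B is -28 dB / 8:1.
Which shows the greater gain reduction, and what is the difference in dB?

B, by 12.375 dB

A: GR = 18 − 18/1.5 = 6 dB.
B: GR = 21 − 21/8 = 18.375 dB.
B reduces 12.375 dB more.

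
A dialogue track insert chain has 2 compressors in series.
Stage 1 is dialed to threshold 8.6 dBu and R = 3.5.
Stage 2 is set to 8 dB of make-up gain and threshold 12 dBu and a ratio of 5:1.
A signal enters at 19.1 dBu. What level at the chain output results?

Stage 1: 10.5 dB above 8.6 dBu, reduced 3.5:1 to 3 dB above → 11.6 dBu.
Stage 2: 11.6 dBu is at or below the 12 dBu threshold — no compression; make-up brings it to 19.6 dBu.

19.6 dBu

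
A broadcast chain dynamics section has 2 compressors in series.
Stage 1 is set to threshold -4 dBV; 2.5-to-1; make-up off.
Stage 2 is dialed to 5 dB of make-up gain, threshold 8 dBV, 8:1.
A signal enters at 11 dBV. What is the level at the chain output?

Stage 1: overshoot 15 dB → 15/2.5 = 6 dB → 2 dBV.
Stage 2: 2 dBV ≤ 8 dBV, so stage 2 doesn't engage; make-up brings it to 7 dBV.

7 dBV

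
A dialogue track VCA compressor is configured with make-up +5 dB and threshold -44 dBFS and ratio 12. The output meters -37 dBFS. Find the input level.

Before make-up, the level was -37 − 5 = -42 dBFS.
That's 2 dB above the -44 dBFS threshold.
Undo the ratio: input overshoot = 2 × 12 = 24 dB, giving input = -20 dBFS.

-20 dBFS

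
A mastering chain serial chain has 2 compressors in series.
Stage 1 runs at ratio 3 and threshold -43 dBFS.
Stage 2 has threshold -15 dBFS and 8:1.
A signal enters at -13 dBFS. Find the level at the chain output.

-33 dBFS

Stage 1: overshoot 30 dB → 30/3 = 10 dB → -33 dBFS.
Stage 2: -33 dBFS is at or below the -15 dBFS threshold — no compression; output -33 dBFS.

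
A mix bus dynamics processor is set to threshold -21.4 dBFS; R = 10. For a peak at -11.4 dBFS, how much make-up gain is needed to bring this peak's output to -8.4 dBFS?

The peak compresses to -21.4 + 10/10 = -20.4 dBFS.
To reach -8.4 dBFS requires -8.4 − (-20.4) = 12 dB of make-up.

12 dB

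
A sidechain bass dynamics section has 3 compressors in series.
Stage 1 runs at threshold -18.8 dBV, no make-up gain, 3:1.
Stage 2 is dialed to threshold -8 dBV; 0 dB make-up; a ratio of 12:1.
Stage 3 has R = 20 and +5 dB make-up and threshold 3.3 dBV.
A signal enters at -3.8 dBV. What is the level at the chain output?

Stage 1: -3.8 dBV is 15 dB over -18.8 dBV; at 3:1 that becomes 5 dB over, giving -13.8 dBV.
Stage 2: -13.8 dBV is at or below the -8 dBV threshold — no compression; output -13.8 dBV.
Stage 3: below threshold (-13.8 ≤ 3.3); passes unchanged; make-up brings it to -8.8 dBV.

-8.8 dBV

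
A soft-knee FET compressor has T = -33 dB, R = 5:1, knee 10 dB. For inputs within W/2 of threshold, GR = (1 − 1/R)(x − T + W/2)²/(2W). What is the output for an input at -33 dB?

-34 dB

x − T + W/2 = -33 − (-33) + 5 = 5.
GR = (1 − 1/5) × 5² / 20 = 0.8 × 25 / 20 = 1 dB.
Output = -33 − 1 = -34 dB.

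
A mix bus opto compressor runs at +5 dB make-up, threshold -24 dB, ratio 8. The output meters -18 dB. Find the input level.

Remove make-up: -18 − 5 = -23 dB.
Post-compression overshoot = -23 − (-24) = 1 dB.
Undo the ratio: input overshoot = 1 × 8 = 8 dB, giving input = -16 dB.

-16 dB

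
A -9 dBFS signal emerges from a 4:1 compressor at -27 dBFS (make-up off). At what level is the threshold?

-33 dBFS

Gain reduction = -9 − (-27) = 18 dB; output overshoot = GR / (R − 1) = 18 / 3 = 6 dB.
Threshold = output − output overshoot = -27 − 6 = -33 dBFS.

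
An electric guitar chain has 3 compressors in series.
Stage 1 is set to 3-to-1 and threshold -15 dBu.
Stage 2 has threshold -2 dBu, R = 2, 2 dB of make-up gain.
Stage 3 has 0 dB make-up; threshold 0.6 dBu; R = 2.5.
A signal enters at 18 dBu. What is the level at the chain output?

-2 dBu

Stage 1: 33 dB above -15 dBu, reduced 3:1 to 11 dB above → -4 dBu.
Stage 2: below threshold (-4 ≤ -2); passes unchanged; make-up brings it to -2 dBu.
Stage 3: below threshold (-2 ≤ 0.6); passes unchanged; output -2 dBu.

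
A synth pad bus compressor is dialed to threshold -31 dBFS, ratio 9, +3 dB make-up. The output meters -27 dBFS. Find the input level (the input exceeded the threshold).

-22 dBFS

Before make-up, the level was -27 − 3 = -30 dBFS.
Post-compression overshoot = -30 − (-31) = 1 dB.
Undo the ratio: input overshoot = 1 × 9 = 9 dB, giving input = -22 dBFS.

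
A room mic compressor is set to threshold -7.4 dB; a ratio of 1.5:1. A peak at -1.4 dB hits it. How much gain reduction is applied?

-1.4 dB exceeds the threshold by 6 dB.
A 1.5:1 ratio leaves 4 dB of that excess.
Gain reduction = 6 − 4 = 2 dB.

2 dB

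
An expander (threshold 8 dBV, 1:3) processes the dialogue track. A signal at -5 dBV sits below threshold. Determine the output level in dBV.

-31 dBV

Below threshold, a 1:3 expander applies gain = (3−1)×(T − x) of attenuation.
(3−1) × 13 = 26 dB, so output = -5 − 26 = -31 dBV.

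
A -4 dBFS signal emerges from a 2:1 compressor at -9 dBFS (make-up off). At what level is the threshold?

Gain reduction = -4 − (-9) = 5 dB; output overshoot = GR / (R − 1) = 5 / 1 = 5 dB.
Threshold = output − output overshoot = -9 − 5 = -14 dBFS.

-14 dBFS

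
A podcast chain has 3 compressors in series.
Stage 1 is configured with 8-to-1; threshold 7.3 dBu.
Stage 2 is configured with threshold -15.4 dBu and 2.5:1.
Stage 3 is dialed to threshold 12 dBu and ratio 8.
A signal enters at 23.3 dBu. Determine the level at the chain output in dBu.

Stage 1: overshoot 16 dB → 16/8 = 2 dB → 9.3 dBu.
Stage 2: overshoot 24.7 dB → 24.7/2.5 = 9.88 dB → -5.52 dBu.
Stage 3: -5.52 dBu ≤ 12 dBu, so stage 3 doesn't engage; output -5.52 dBu.

-5.52 dBu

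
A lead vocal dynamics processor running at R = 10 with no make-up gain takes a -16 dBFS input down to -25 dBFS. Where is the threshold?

Input is 10 dB above T (since output overshoot × R = input overshoot: (-25 − T)·10 = -16 − T gives T = -26 dBFS).
Check: -26 + (-16 − (-26))/10 = -26 + 1 = -25 dBFS. ✓

-26 dBFS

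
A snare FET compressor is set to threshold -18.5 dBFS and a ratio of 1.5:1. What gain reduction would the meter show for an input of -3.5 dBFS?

-3.5 dBFS exceeds the threshold by 15 dB.
After 1.5:1 compression the overshoot becomes 15/1.5 = 10 dB.
GR = overshoot in − overshoot out = 15 − 10 = 5 dB.

5 dB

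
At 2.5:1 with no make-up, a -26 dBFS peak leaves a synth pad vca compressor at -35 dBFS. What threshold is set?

-41 dBFS

Gain reduction = -26 − (-35) = 9 dB; output overshoot = GR / (R − 1) = 9 / 1.5 = 6 dB.
Threshold = output − output overshoot = -35 − 6 = -41 dBFS.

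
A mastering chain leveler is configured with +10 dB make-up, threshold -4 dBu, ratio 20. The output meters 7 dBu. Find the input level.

16 dBu

Stripping the +10 dB make-up gives -3 dBu at the gain stage.
Post-compression overshoot = -3 − (-4) = 1 dB.
Before 20:1 compression the overshoot was 1 × 20 = 20 dB, so input = -4 + 20 = 16 dBu.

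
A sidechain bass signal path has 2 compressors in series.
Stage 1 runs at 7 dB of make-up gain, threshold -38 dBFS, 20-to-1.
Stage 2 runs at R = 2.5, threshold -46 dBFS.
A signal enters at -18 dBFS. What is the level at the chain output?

-39.6 dBFS

Stage 1: -18 dBFS is 20 dB over -38 dBFS; at 20:1 that becomes 1 dB over, giving -37 dBFS; +7 dB make-up → -30 dBFS.
Stage 2: overshoot 16 dB → 16/2.5 = 6.4 dB → -39.6 dBFS.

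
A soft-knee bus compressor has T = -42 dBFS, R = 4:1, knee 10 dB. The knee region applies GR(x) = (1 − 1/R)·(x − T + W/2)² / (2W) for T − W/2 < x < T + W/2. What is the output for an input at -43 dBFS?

-43.6 dBFS

x − T + W/2 = -43 − (-42) + 5 = 4.
GR = (1 − 1/4) × 4² / 20 = 0.75 × 16 / 20 = 0.6 dB.
Output = -43 − 0.6 = -43.6 dBFS.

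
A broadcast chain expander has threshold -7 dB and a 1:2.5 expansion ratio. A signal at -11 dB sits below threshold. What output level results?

-17 dB

Below threshold, a 1:2.5 expander applies gain = (2.5−1)×(T − x) of attenuation.
(2.5−1) × 4 = 6 dB, so output = -11 − 6 = -17 dB.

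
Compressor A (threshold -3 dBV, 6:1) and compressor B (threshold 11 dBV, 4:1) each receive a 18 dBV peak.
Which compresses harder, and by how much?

A: overshoot 21 dB → output overshoot 3.5 dB → GR 17.5 dB.
B: overshoot 7 dB → output overshoot 1.75 dB → GR 5.25 dB.
Difference: 12.25 dB in favour of A.

A, by 12.25 dB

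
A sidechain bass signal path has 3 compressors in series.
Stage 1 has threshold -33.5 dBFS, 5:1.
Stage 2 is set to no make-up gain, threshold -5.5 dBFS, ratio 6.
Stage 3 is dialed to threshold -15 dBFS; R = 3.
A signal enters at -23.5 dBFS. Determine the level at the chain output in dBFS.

-31.5 dBFS

Stage 1: overshoot 10 dB → 10/5 = 2 dB → -31.5 dBFS.
Stage 2: below threshold (-31.5 ≤ -5.5); passes unchanged; output -31.5 dBFS.
Stage 3: -31.5 dBFS ≤ -15 dBFS, so stage 3 doesn't engage; output -31.5 dBFS.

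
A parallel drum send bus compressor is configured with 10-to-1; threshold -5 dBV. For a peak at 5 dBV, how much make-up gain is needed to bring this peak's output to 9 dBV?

Without make-up, output = threshold + overshoot/10 = -5 + 1 = -4 dBV.
Gap to target: 13 dB.

13 dB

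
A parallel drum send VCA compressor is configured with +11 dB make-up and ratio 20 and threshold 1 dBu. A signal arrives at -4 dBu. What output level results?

7 dBu

-4 dBu is 5 dB below the 1 dBu threshold, so no gain reduction is applied.
Make-up gain adds 11 dB: -4 + 11 = 7 dBu.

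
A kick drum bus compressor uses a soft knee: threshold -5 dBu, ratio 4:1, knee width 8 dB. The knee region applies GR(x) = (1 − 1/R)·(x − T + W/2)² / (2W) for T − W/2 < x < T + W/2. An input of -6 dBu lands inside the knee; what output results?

-6.421875 dBu

x − T + W/2 = -6 − (-5) + 4 = 3.
GR = (1 − 1/4) × 3² / 16 = 0.75 × 9 / 16 = 0.421875 dB.
Output = -6 − 0.421875 = -6.421875 dBu.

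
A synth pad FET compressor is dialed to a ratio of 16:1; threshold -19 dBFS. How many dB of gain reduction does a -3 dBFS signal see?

15 dB

Overshoot = -3 − (-19) = 16 dB.
After 16:1 compression the overshoot becomes 16/16 = 1 dB.
Gain reduction = 16 − 1 = 15 dB.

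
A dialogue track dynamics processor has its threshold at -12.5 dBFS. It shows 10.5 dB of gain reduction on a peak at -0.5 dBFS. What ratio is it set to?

8:1

Input overshoot = -0.5 − (-12.5) = 12 dB.
Output overshoot = 12 − 10.5 = 1.5 dB.
Ratio = input overshoot / output overshoot = 12 / 1.5 = 8.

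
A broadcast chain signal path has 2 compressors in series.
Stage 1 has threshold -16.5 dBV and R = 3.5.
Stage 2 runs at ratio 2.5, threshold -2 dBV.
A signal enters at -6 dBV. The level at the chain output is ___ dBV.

Stage 1: 10.5 dB above -16.5 dBV, reduced 3.5:1 to 3 dB above → -13.5 dBV.
Stage 2: below threshold (-13.5 ≤ -2); passes unchanged; output -13.5 dBV.

-13.5 dBV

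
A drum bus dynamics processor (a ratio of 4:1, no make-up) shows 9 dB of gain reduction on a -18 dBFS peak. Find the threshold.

Input is 12 dB above T (since output overshoot × R = input overshoot: (-27 − T)·4 = -18 − T gives T = -30 dBFS).
Check: -30 + (-18 − (-30))/4 = -30 + 3 = -27 dBFS. ✓

-30 dBFS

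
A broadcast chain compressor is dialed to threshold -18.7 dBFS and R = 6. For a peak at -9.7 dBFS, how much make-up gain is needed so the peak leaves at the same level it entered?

The peak compresses to -18.7 + 9/6 = -17.2 dBFS.
To reach -9.7 dBFS requires -9.7 − (-17.2) = 7.5 dB of make-up.

7.5 dB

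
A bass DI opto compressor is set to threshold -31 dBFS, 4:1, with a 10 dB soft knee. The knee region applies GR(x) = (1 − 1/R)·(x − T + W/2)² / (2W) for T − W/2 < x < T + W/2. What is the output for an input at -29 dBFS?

-30.8375 dBFS

x − T + W/2 = -29 − (-31) + 5 = 7.
GR = (1 − 1/4) × 7² / 20 = 0.75 × 49 / 20 = 1.8375 dB.
Output = -29 − 1.8375 = -30.8375 dBFS.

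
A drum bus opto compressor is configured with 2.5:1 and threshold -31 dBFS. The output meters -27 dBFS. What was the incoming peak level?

-21 dBFS

Post-compression overshoot = -27 − (-31) = 4 dB.
Input overshoot = R × output overshoot = 10 dB → input = -31 + 10 = -21 dBFS.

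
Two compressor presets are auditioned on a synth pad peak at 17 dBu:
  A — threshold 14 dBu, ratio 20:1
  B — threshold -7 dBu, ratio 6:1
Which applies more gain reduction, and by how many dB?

A: 3 dB over, compressed to 0.15 dB over, so 2.85 dB of GR.
B: 24 dB over, compressed to 4 dB over, so 20 dB of GR.
B applies 17.15 dB more gain reduction.

B, by 17.15 dB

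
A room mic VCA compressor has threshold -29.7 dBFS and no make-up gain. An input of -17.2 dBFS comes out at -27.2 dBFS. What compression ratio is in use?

5:1

Input overshoot = -17.2 − (-29.7) = 12.5 dB; output overshoot = -27.2 − (-29.7) = 2.5 dB.
Ratio = 12.5 / 2.5 = 5.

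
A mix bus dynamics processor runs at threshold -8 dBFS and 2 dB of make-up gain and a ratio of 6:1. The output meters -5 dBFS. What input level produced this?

Before make-up, the level was -5 − 2 = -7 dBFS.
That's 1 dB above the -8 dBFS threshold.
Before 6:1 compression the overshoot was 1 × 6 = 6 dB, so input = -8 + 6 = -2 dBFS.

-2 dBFS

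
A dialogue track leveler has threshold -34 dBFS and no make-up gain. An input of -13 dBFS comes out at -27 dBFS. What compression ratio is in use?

3:1

Input overshoot = -13 − (-34) = 21 dB; output overshoot = -27 − (-34) = 7 dB.
Ratio = 21 / 7 = 3.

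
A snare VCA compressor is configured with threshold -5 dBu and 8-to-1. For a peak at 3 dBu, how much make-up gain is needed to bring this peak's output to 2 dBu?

Overshoot 8 dB → 8/8 = 1 dB after compression, so the compressed level is -5 + 1 = -4 dBu.
Make-up = target − compressed = 2 − (-4) = 6 dB.

6 dB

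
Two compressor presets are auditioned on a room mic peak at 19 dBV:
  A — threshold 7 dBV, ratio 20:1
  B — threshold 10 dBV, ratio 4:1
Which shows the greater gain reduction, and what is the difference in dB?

A: 12 dB over, compressed to 0.6 dB over, so 11.4 dB of GR.
B: 9 dB over, compressed to 2.25 dB over, so 6.75 dB of GR.
A applies 4.65 dB more gain reduction.

A, by 4.65 dB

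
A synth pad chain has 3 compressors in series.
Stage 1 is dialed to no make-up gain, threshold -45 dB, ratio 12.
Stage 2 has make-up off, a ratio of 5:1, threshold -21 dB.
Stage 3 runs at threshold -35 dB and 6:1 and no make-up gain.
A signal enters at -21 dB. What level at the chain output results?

Stage 1: overshoot 24 dB → 24/12 = 2 dB → -43 dB.
Stage 2: -43 dB is at or below the -21 dB threshold — no compression; output -43 dB.
Stage 3: below threshold (-43 ≤ -35); passes unchanged; output -43 dB.

-43 dB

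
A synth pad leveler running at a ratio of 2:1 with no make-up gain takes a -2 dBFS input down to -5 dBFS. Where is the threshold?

Let T be the threshold. Output overshoot = (input overshoot)/R, so -5 − T = (-2 − T)/2.
2·(-5 − T) = -2 − T → 1·T = -10 − (-2) = -8.
T = -8/1 = -8 dBFS.

-8 dBFS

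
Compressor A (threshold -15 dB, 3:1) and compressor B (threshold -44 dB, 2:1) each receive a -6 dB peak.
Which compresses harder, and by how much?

A: 9 dB over, compressed to 3 dB over, so 6 dB of GR.
B: 38 dB over, compressed to 19 dB over, so 19 dB of GR.
B reduces 13 dB more.

B, by 13 dB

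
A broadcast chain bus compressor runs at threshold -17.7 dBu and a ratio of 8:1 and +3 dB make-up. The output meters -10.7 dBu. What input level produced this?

14.3 dBu

Stripping the +3 dB make-up gives -13.7 dBu at the gain stage.
That's 4 dB above the -17.7 dBu threshold.
Input overshoot = R × output overshoot = 32 dB → input = -17.7 + 32 = 14.3 dBu.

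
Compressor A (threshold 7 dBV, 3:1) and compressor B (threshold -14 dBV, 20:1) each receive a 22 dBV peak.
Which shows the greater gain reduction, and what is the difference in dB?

A: overshoot 15 dB → output overshoot 5 dB → GR 10 dB.
B: overshoot 36 dB → output overshoot 1.8 dB → GR 34.2 dB.
B applies 24.2 dB more gain reduction.

B, by 24.2 dB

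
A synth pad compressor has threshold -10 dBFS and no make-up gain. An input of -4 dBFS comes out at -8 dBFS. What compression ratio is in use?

3:1

Input overshoot = -4 − (-10) = 6 dB; output overshoot = -8 − (-10) = 2 dB.
Ratio = 6 / 2 = 3.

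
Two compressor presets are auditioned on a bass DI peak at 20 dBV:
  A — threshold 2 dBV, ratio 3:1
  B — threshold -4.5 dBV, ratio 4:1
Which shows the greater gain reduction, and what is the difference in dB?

B, by 6.375 dB

A: 18 dB over, compressed to 6 dB over, so 12 dB of GR.
B: 24.5 dB over, compressed to 6.125 dB over, so 18.375 dB of GR.
B reduces 6.375 dB more.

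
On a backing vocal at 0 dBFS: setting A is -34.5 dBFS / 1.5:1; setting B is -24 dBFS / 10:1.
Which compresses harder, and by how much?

A: 34.5 dB over, compressed to 23 dB over, so 11.5 dB of GR.
B: 24 dB over, compressed to 2.4 dB over, so 21.6 dB of GR.
B applies 10.1 dB more gain reduction.

B, by 10.1 dB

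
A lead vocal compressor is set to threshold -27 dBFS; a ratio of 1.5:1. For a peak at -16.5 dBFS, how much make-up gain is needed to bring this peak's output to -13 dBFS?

7 dB

Overshoot 10.5 dB → 10.5/1.5 = 7 dB after compression, so the compressed level is -27 + 7 = -20 dBFS.
Make-up = target − compressed = -13 − (-20) = 7 dB.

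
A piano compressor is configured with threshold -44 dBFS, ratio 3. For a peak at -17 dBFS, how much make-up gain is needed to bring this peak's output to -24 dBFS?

Without make-up, output = threshold + overshoot/3 = -44 + 9 = -35 dBFS.
Gap to target: 11 dB.

11 dB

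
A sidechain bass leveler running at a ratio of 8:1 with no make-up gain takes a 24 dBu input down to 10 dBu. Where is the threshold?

8 dBu

Gain reduction = 24 − 10 = 14 dB; output overshoot = GR / (R − 1) = 14 / 7 = 2 dB.
Threshold = output − output overshoot = 10 − 2 = 8 dBu.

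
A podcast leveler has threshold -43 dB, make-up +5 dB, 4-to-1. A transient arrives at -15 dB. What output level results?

Overshoot: -15 − (-43) = 28 dB.
At 4:1 the overshoot is divided by 4, leaving 7 dB above threshold.
That puts the output at -36 dB; make-up adds 5 dB, giving -31 dB.

-31 dB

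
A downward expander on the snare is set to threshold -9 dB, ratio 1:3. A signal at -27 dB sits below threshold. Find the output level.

Below threshold, a 1:3 expander applies gain = (3−1)×(T − x) of attenuation.
(3−1) × 18 = 36 dB, so output = -27 − 36 = -63 dB.

-63 dB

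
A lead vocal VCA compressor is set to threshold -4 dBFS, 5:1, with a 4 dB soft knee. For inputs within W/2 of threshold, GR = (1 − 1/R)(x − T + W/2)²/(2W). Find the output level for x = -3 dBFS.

x − T + W/2 = -3 − (-4) + 2 = 3.
GR = (1 − 1/5) × 3² / 8 = 0.8 × 9 / 8 = 0.9 dB.
Output = -3 − 0.9 = -3.9 dBFS.

-3.9 dBFS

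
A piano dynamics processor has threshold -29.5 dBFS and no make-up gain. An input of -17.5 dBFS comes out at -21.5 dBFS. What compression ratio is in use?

1.5:1

Input overshoot = -17.5 − (-29.5) = 12 dB; output overshoot = -21.5 − (-29.5) = 8 dB.
Ratio = 12 / 8 = 1.5.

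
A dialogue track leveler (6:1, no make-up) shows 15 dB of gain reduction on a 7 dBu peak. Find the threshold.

Input is 18 dB above T (since output overshoot × R = input overshoot: (-8 − T)·6 = 7 − T gives T = -11 dBu).
Check: -11 + (7 − (-11))/6 = -11 + 3 = -8 dBu. ✓

-11 dBu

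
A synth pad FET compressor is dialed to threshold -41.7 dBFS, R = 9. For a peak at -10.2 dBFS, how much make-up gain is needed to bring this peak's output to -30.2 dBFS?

Without make-up, output = threshold + overshoot/9 = -41.7 + 3.5 = -38.2 dBFS.
Gap to target: 8 dB.

8 dB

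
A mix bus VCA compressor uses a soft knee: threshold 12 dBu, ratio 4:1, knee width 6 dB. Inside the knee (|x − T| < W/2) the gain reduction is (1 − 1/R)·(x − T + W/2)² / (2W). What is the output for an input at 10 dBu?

x − T + W/2 = 10 − 12 + 3 = 1.
GR = (1 − 1/4) × 1² / 12 = 0.75 × 1 / 12 = 0.0625 dB.
Output = 10 − 0.0625 = 9.9375 dBu.

9.9375 dBu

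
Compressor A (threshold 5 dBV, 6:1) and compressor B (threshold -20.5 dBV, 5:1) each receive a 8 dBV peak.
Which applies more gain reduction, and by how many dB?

A: GR = 3 − 3/6 = 2.5 dB.
B: GR = 28.5 − 28.5/5 = 22.8 dB.
B applies 20.3 dB more gain reduction.

B, by 20.3 dB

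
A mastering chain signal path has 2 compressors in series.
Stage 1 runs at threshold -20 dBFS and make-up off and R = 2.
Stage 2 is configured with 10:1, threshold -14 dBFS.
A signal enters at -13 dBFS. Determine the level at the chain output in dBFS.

-16.5 dBFS

Stage 1: -13 dBFS is 7 dB over -20 dBFS; at 2:1 that becomes 3.5 dB over, giving -16.5 dBFS.
Stage 2: -16.5 dBFS is at or below the -14 dBFS threshold — no compression; output -16.5 dBFS.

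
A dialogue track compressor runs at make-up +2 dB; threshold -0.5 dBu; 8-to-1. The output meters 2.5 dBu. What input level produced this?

Remove make-up: 2.5 − 2 = 0.5 dBu.
The compressed level sits 0.5 − (-0.5) = 1 dB over threshold.
Undo the ratio: input overshoot = 1 × 8 = 8 dB, giving input = 7.5 dBu.

7.5 dBu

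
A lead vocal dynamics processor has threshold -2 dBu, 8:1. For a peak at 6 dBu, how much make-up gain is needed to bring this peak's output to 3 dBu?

Overshoot 8 dB → 8/8 = 1 dB after compression, so the compressed level is -2 + 1 = -1 dBu.
Make-up = target − compressed = 3 − (-1) = 4 dB.

4 dB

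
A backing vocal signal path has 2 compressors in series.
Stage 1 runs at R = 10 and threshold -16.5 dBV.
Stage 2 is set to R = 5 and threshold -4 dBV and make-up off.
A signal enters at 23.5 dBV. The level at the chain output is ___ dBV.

Stage 1: 23.5 dBV is 40 dB over -16.5 dBV; at 10:1 that becomes 4 dB over, giving -12.5 dBV.
Stage 2: -12.5 dBV is at or below the -4 dBV threshold — no compression; output -12.5 dBV.

-12.5 dBV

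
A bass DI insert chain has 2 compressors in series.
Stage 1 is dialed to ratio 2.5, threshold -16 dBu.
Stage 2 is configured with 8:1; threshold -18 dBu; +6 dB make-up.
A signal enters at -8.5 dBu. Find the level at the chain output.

-11.375 dBu

Stage 1: overshoot 7.5 dB → 7.5/2.5 = 3 dB → -13 dBu.
Stage 2: 5 dB above -18 dBu, reduced 8:1 to 0.625 dB above → -17.375 dBu; +6 dB make-up → -11.375 dBu.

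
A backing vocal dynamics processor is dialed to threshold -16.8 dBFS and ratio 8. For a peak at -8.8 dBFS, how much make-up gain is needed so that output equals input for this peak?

7 dB

Without make-up, output = threshold + overshoot/8 = -16.8 + 1 = -15.8 dBFS.
Gap to target: 7 dB.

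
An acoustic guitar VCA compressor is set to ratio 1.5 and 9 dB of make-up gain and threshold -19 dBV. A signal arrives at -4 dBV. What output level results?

0 dBV

Overshoot: -4 − (-19) = 15 dB.
At 1.5:1 the overshoot is divided by 1.5, leaving 10 dB above threshold.
Output = -19 + 10 = -9 dBV; make-up adds 9 dB, giving 0 dBV.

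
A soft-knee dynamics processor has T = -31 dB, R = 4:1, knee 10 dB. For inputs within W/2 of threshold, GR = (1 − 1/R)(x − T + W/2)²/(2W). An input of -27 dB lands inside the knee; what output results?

x − T + W/2 = -27 − (-31) + 5 = 9.
GR = (1 − 1/4) × 9² / 20 = 0.75 × 81 / 20 = 3.0375 dB.
Output = -27 − 3.0375 = -30.0375 dB.

-30.0375 dB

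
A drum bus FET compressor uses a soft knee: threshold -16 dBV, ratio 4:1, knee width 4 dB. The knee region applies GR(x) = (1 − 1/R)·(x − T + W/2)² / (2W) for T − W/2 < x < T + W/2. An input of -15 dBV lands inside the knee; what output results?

x − T + W/2 = -15 − (-16) + 2 = 3.
GR = (1 − 1/4) × 3² / 8 = 0.75 × 9 / 8 = 0.84375 dB.
Output = -15 − 0.84375 = -15.84375 dBV.

-15.84375 dBV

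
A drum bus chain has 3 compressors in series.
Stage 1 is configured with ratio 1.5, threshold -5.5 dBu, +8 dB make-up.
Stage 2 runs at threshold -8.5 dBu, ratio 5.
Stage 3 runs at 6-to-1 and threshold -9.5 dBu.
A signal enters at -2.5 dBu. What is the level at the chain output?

Stage 1: 3 dB above -5.5 dBu, reduced 1.5:1 to 2 dB above → -3.5 dBu; +8 dB make-up → 4.5 dBu.
Stage 2: 13 dB above -8.5 dBu, reduced 5:1 to 2.6 dB above → -5.9 dBu.
Stage 3: overshoot 3.6 dB → 3.6/6 = 0.6 dB → -8.9 dBu.

-8.9 dBu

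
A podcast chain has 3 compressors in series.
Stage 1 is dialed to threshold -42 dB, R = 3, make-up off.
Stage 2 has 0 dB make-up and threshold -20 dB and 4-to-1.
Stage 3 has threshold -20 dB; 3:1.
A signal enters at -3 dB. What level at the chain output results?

Stage 1: 39 dB above -42 dB, reduced 3:1 to 13 dB above → -29 dB.
Stage 2: below threshold (-29 ≤ -20); passes unchanged; output -29 dB.
Stage 3: -29 dB is at or below the -20 dB threshold — no compression; output -29 dB.

-29 dB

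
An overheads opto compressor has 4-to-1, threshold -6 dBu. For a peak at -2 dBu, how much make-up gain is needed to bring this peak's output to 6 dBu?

11 dB

Overshoot 4 dB → 4/4 = 1 dB after compression, so the compressed level is -6 + 1 = -5 dBu.
Make-up = target − compressed = 6 − (-5) = 11 dB.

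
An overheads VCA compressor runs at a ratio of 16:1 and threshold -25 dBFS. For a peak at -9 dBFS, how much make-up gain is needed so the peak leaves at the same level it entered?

15 dB

Overshoot 16 dB → 16/16 = 1 dB after compression, so the compressed level is -25 + 1 = -24 dBFS.
Make-up = target − compressed = -9 − (-24) = 15 dB.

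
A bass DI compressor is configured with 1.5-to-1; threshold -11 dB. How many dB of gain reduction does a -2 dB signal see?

3 dB

-2 dB exceeds the threshold by 9 dB.
A 1.5:1 ratio leaves 6 dB of that excess.
So the signal is attenuated by 9 − 6 = 3 dB.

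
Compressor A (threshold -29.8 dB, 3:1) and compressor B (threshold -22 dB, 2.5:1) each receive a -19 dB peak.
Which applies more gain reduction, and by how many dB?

A: 10.8 dB over, compressed to 3.6 dB over, so 7.2 dB of GR.
B: 3 dB over, compressed to 1.2 dB over, so 1.8 dB of GR.
A applies 5.4 dB more gain reduction.

A, by 5.4 dB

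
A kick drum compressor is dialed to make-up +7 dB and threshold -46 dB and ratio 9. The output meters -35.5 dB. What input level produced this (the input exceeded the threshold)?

-14.5 dB

Stripping the +7 dB make-up gives -42.5 dB at the gain stage.
Post-compression overshoot = -42.5 − (-46) = 3.5 dB.
Undo the ratio: input overshoot = 3.5 × 9 = 31.5 dB, giving input = -14.5 dB.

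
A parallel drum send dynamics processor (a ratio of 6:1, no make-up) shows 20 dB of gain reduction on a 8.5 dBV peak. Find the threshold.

Input is 24 dB above T (since output overshoot × R = input overshoot: (-11.5 − T)·6 = 8.5 − T gives T = -15.5 dBV).
Check: -15.5 + (8.5 − (-15.5))/6 = -15.5 + 4 = -11.5 dBV. ✓

-15.5 dBV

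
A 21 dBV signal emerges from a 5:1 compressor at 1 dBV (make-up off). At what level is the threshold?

Let T be the threshold. Output overshoot = (input overshoot)/R, so 1 − T = (21 − T)/5.
5·(1 − T) = 21 − T → 4·T = 5 − 21 = -16.
T = -16/4 = -4 dBV.

-4 dBV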